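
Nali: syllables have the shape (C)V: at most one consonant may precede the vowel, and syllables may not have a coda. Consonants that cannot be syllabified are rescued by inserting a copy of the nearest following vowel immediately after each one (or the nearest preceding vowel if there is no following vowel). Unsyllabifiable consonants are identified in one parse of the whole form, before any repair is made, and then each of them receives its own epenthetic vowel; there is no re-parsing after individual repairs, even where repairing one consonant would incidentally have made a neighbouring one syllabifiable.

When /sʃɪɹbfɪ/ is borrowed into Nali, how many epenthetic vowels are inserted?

The unsyllabifiable consonants are /s/, /ɹ/, /b/; each receives one epenthetic vowel.

3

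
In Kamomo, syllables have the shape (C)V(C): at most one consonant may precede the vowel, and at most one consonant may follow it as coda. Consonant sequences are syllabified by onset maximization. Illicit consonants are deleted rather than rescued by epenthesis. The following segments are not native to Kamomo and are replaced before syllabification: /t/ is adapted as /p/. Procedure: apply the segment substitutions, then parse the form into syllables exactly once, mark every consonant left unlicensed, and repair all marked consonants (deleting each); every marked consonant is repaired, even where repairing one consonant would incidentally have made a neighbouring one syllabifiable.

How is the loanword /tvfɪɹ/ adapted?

Substitution: /t/ → /p/, giving /pvfɪɹ/.
The consonants /p/, /v/ cannot be parsed into a legal (C)V(C) syllable (at most one coda consonant is licensed; onsets are limited to one consonant).
Deletion applies to /p/, /v/.

fɪɹ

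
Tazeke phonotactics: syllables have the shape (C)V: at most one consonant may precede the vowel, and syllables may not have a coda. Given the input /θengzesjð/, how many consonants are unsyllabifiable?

Under (C)V, the unsyllabifiable consonants are /n/, /g/, /s/, /j/, /ð/ (no codas are permitted; onsets are limited to one consonant).

5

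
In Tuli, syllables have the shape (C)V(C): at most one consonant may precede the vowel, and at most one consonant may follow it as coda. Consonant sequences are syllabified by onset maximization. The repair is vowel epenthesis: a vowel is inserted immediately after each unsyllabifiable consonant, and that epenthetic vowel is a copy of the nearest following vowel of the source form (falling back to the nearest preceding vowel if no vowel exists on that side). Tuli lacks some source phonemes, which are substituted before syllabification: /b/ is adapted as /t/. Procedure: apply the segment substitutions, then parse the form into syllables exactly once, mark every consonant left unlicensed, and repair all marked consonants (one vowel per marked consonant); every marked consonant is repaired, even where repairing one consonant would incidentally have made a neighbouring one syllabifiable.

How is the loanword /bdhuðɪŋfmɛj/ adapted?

tuduhuðɪŋfɛmɛj

Substitution: /b/ → /t/, giving /tdhuðɪŋfmɛj/.
Under (C)V(C), the unsyllabifiable consonants are /t/, /d/, /f/ (at most one coda consonant is licensed; onsets are limited to one consonant).
Inserting the epenthetic vowel yields /t/ → /tu/, /d/ → /du/, /f/ → /fɛ/.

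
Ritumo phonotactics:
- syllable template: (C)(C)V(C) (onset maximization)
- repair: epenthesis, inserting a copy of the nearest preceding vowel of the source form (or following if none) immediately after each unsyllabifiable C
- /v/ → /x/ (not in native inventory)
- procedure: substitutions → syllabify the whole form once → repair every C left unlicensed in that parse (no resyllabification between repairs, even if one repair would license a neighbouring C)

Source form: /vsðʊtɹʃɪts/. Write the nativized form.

Substitution: /v/ → /x/, giving /xsðʊtɹʃɪts/.
The consonants /x/, /s/ cannot be parsed into a legal (C)(C)V(C) syllable (at most one coda consonant is licensed; onsets may contain at most 2 consonants).
Each unlicensed consonant becomes the onset of a new syllable: /x/ → /xʊ/, /s/ → /sɪ/.

xʊsðʊtɹʃɪtsɪ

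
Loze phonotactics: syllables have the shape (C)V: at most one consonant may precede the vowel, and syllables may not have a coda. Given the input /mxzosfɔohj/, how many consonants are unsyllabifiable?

5

The consonants /m/, /x/, /s/, /h/, /j/ cannot be parsed into a legal (C)V syllable (no codas are permitted; onsets are limited to one consonant).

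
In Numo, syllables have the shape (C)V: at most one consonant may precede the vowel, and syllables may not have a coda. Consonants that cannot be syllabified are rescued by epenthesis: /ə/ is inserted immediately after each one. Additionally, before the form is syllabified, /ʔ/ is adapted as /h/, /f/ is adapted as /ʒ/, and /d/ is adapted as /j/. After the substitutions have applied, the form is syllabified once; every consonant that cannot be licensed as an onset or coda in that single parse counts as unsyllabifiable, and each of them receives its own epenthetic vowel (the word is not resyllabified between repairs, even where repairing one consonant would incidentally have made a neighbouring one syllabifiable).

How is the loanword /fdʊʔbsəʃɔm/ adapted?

ʒəjʊhəbəsəʃɔmə

Substitution: /f/ → /ʒ/, /d/ → /j/, /ʔ/ → /h/, giving /ʒjʊhbsəʃɔm/.
Under (C)V, the unsyllabifiable consonants are /ʒ/, /h/, /b/, /m/ (no codas are permitted; onsets are limited to one consonant).
Each unlicensed consonant becomes the onset of a new syllable: /ʒ/ → /ʒə/, /h/ → /hə/, /b/ → /bə/, /m/ → /mə/.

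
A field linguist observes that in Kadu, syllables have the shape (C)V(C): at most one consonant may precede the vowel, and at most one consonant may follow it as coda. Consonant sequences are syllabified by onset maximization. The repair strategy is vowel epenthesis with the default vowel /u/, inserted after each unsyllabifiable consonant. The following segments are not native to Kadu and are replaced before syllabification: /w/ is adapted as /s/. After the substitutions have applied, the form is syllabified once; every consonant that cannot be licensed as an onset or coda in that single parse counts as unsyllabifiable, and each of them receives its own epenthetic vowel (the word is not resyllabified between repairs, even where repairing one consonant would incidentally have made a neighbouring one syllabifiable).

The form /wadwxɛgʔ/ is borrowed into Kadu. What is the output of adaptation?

Substitution: /w/ → /s/, giving /sadsxɛgʔ/.
The consonants /s/, /ʔ/ cannot be parsed into a legal (C)V(C) syllable (at most one coda consonant is licensed; onsets are limited to one consonant).
Inserting the epenthetic vowel yields /s/ → /su/, /ʔ/ → /ʔu/.

sadsuxɛgʔu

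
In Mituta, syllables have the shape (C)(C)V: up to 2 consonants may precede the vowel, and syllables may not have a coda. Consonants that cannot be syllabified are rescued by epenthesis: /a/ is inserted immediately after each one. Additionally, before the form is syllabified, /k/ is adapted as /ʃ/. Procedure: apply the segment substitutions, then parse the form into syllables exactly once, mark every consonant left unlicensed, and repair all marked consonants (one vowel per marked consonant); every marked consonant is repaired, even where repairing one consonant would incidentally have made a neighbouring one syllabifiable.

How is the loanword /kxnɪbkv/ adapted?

Substitution: /k/ → /ʃ/, giving /ʃxnɪbʃv/.
Under (C)(C)V, the unsyllabifiable consonants are /ʃ/, /b/, /ʃ/, /v/ (no codas are permitted; onsets may contain at most 2 consonants).
Each unlicensed consonant becomes the onset of a new syllable: /ʃ/ → /ʃa/, /b/ → /ba/, /ʃ/ → /ʃa/, /v/ → /va/.

ʃaxnɪbaʃava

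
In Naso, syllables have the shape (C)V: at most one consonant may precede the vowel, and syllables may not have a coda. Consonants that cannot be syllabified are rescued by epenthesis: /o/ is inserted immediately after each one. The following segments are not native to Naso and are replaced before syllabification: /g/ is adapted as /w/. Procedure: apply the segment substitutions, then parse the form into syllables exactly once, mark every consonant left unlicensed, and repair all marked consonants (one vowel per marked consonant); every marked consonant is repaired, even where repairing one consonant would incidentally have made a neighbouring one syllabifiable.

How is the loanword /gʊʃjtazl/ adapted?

wʊʃojotazolo

Substitution: /g/ → /w/, giving /wʊʃjtazl/.
Syllabifying with onset maximization leaves /ʃ/, /j/, /z/, /l/ stranded (no codas are permitted; onsets are limited to one consonant).
Epenthesis after each stranded consonant: /ʃ/ → /ʃo/, /j/ → /jo/, /z/ → /zo/, /l/ → /lo/.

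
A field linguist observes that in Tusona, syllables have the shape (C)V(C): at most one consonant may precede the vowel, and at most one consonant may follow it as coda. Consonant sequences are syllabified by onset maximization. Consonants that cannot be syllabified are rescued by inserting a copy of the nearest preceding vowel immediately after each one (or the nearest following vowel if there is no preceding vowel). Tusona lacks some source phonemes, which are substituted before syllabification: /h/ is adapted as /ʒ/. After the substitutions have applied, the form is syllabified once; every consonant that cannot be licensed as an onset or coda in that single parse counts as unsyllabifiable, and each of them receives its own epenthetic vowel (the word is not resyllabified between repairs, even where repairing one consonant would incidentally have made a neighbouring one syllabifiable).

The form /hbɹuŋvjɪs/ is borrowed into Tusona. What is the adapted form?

Substitution: /h/ → /ʒ/, giving /ʒbɹuŋvjɪs/.
The consonants /ʒ/, /b/, /v/ cannot be parsed into a legal (C)V(C) syllable (at most one coda consonant is licensed; onsets are limited to one consonant).
Epenthesis after each stranded consonant: /ʒ/ → /ʒu/, /b/ → /bu/, /v/ → /vu/.

ʒubuɹuŋvujɪs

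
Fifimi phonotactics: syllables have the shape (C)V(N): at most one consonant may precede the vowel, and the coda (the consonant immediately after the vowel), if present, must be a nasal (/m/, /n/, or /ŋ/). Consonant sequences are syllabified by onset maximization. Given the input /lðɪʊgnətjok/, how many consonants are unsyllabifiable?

The consonants /l/, /g/, /t/, /k/ cannot be parsed into a legal (C)V(N) syllable (only a nasal (/m/, /n/, or /ŋ/) is licensed in coda position; onsets are limited to one consonant).

4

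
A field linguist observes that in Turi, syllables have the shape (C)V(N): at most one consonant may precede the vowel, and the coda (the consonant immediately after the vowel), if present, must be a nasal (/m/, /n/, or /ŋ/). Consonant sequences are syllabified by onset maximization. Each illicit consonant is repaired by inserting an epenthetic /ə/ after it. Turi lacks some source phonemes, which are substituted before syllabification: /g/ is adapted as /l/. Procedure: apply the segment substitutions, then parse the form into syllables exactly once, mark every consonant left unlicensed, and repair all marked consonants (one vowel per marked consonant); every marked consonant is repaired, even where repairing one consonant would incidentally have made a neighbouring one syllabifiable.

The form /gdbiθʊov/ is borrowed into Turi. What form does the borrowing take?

lədəbiθʊovə

Substitution: /g/ → /l/, giving /ldbiθʊov/.
Under (C)V(N), the unsyllabifiable consonants are /l/, /d/, /v/ (only a nasal (/m/, /n/, or /ŋ/) is licensed in coda position; onsets are limited to one consonant).
Inserting the epenthetic vowel yields /l/ → /lə/, /d/ → /də/, /v/ → /və/.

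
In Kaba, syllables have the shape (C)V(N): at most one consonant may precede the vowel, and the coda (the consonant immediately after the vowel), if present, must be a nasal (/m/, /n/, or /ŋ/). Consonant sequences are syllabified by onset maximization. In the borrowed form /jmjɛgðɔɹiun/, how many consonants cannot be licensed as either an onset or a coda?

Under (C)V(N), the unsyllabifiable consonants are /j/, /m/, /g/ (only a nasal (/m/, /n/, or /ŋ/) is licensed in coda position; onsets are limited to one consonant).

3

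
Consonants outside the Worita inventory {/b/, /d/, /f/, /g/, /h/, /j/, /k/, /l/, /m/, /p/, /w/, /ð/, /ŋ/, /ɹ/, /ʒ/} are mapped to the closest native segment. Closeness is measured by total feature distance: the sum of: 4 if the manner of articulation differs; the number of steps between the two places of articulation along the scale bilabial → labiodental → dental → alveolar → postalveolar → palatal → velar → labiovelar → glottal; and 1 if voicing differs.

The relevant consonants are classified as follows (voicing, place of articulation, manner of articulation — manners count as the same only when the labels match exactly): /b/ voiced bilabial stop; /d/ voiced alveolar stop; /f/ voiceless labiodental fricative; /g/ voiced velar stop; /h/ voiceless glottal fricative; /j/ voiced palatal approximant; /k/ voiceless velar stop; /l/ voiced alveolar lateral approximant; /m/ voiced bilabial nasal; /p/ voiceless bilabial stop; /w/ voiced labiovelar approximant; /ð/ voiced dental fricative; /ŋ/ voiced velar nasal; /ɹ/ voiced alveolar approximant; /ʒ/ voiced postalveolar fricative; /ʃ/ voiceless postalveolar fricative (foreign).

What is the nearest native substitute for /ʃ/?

/ʒ/ is closest: same manner (fricative), place distance 0 (postalveolar→postalveolar), voicing differs (+1); total 1. Next closest is /f/ at distance 3.

ʒ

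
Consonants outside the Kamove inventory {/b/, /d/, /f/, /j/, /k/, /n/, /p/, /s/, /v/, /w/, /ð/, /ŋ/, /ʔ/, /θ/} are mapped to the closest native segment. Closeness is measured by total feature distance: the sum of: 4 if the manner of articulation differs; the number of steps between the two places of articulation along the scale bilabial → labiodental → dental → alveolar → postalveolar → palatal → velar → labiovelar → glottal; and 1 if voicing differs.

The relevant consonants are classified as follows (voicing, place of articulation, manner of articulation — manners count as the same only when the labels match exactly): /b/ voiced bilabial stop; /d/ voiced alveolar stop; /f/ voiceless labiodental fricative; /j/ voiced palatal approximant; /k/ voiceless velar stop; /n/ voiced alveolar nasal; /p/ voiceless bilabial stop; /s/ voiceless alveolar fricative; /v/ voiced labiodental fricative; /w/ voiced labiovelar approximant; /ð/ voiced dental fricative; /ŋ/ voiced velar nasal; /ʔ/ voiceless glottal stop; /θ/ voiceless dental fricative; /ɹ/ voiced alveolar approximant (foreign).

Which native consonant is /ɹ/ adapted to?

j

/j/ is closest: same manner (approximant), place distance 2 (alveolar→palatal), same voicing; total 2. Next closest is /d/ at distance 4.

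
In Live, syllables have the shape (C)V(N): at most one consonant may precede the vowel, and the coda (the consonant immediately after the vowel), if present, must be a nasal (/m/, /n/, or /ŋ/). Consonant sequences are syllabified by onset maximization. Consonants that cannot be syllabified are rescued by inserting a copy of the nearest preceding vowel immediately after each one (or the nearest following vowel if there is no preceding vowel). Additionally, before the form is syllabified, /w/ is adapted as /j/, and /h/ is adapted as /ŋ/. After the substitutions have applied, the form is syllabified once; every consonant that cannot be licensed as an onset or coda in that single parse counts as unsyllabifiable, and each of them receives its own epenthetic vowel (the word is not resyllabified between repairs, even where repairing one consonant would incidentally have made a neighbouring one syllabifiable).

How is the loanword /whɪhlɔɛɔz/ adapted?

Substitution: /w/ → /j/, /h/ → /ŋ/, giving /jŋɪŋlɔɛɔz/.
The consonants /j/, /z/ cannot be parsed into a legal (C)V(N) syllable (only a nasal (/m/, /n/, or /ŋ/) is licensed in coda position; onsets are limited to one consonant).
Each unlicensed consonant becomes the onset of a new syllable: /j/ → /jɪ/, /z/ → /zɔ/.

jɪŋɪŋlɔɛɔzɔ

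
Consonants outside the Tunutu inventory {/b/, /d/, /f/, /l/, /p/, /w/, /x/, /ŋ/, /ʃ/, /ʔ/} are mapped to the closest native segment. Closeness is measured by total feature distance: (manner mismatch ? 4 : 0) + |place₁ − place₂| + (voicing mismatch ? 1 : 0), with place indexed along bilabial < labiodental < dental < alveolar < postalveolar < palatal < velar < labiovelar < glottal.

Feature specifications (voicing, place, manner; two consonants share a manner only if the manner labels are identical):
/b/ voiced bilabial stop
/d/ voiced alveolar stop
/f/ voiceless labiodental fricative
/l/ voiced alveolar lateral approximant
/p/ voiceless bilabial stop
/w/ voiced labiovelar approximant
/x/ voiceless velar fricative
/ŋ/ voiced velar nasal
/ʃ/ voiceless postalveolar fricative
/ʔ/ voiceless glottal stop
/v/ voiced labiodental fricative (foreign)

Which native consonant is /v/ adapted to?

f

/f/ is closest: same manner (fricative), place distance 0 (labiodental→labiodental), voicing differs (+1); total 1. Next closest is /ʃ/ at distance 4.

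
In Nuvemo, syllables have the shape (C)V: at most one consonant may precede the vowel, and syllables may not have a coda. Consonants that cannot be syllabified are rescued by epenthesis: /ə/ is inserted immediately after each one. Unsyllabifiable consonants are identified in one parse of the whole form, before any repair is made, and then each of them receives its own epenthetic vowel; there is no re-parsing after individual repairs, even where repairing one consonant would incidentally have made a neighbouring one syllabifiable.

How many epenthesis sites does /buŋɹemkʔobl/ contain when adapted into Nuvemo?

The unsyllabifiable consonants are /ŋ/, /m/, /k/, /b/, /l/; each receives one epenthetic vowel.

5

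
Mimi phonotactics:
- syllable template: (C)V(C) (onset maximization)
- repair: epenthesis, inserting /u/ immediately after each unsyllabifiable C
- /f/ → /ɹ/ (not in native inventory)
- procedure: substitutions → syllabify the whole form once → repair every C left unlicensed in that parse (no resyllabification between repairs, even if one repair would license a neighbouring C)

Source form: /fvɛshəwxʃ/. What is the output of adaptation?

Substitution: /f/ → /ɹ/, giving /ɹvɛshəwxʃ/.
Under (C)V(C), the unsyllabifiable consonants are /ɹ/, /x/, /ʃ/ (at most one coda consonant is licensed; onsets are limited to one consonant).
Each unlicensed consonant becomes the onset of a new syllable: /ɹ/ → /ɹu/, /x/ → /xu/, /ʃ/ → /ʃu/.

ɹuvɛshəwxuʃu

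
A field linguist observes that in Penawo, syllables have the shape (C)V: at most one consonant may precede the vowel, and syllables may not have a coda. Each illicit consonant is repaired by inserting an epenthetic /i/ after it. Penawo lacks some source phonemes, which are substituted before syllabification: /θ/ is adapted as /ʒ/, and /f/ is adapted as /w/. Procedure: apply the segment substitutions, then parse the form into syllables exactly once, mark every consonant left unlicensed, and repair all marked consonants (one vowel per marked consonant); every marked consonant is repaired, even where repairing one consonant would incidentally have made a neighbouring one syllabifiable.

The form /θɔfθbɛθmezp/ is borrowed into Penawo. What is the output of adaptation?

Substitution: /θ/ → /ʒ/, /f/ → /w/, giving /ʒɔwʒbɛʒmezp/.
Syllabifying with onset maximization leaves /w/, /ʒ/, /ʒ/, /z/, /p/ stranded (no codas are permitted; onsets are limited to one consonant).
Epenthesis after each stranded consonant: /w/ → /wi/, /ʒ/ → /ʒi/, /ʒ/ → /ʒi/, /z/ → /zi/, /p/ → /pi/.

ʒɔwiʒibɛʒimezipi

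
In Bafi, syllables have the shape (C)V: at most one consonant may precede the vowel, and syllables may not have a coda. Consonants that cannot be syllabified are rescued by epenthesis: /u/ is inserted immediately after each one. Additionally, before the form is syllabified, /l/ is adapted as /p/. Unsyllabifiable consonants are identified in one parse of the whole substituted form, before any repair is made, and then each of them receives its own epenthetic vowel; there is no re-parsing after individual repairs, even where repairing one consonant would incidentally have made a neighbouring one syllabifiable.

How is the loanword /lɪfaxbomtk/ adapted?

pɪfaxubomutuku

Substitution: /l/ → /p/, giving /pɪfaxbomtk/.
The consonants /x/, /m/, /t/, /k/ cannot be parsed into a legal (C)V syllable (no codas are permitted; onsets are limited to one consonant).
Epenthesis after each stranded consonant: /x/ → /xu/, /m/ → /mu/, /t/ → /tu/, /k/ → /ku/.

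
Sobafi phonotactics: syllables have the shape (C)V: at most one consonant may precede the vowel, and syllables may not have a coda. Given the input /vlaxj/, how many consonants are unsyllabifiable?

3

The consonants /v/, /x/, /j/ cannot be parsed into a legal (C)V syllable (no codas are permitted; onsets are limited to one consonant).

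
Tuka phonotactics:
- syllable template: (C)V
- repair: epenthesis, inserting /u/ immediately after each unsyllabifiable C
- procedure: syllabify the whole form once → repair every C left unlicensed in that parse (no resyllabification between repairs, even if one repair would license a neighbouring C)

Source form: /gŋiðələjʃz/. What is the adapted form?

The consonants /g/, /j/, /ʃ/, /z/ cannot be parsed into a legal (C)V syllable (no codas are permitted; onsets are limited to one consonant).
Epenthesis after each stranded consonant: /g/ → /gu/, /j/ → /ju/, /ʃ/ → /ʃu/, /z/ → /zu/.

guŋiðələjuʃuzu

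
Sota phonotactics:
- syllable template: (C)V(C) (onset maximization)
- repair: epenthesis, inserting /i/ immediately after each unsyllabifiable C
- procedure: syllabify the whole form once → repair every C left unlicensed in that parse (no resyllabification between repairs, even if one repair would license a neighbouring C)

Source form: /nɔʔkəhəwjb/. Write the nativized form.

nɔʔkəhəwjibi

Under (C)V(C), the unsyllabifiable consonants are /j/, /b/ (at most one coda consonant is licensed; onsets are limited to one consonant).
Epenthesis after each stranded consonant: /j/ → /ji/, /b/ → /bi/.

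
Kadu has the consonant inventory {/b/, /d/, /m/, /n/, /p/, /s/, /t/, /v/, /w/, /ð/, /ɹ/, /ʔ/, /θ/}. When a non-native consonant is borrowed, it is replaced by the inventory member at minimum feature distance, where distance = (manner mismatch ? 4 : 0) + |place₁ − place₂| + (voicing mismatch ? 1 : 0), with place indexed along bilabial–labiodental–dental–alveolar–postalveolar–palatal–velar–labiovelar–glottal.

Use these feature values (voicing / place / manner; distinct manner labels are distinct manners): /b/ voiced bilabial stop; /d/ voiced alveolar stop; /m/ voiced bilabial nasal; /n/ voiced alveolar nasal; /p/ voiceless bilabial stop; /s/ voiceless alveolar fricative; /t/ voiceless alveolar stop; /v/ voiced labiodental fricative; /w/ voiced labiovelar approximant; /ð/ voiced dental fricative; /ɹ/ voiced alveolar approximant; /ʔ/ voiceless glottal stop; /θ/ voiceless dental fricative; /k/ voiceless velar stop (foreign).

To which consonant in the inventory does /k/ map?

ʔ

/ʔ/ is closest: same manner (stop), place distance 2 (velar→glottal), same voicing; total 2. Next closest is /t/ at distance 3.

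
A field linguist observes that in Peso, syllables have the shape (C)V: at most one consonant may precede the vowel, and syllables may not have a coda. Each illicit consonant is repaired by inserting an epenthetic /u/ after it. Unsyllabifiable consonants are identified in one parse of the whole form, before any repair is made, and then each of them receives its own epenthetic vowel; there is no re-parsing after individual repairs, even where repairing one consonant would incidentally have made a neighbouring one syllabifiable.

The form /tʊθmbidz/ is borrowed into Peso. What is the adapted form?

Under (C)V, the unsyllabifiable consonants are /θ/, /m/, /d/, /z/ (no codas are permitted; onsets are limited to one consonant).
Epenthesis after each stranded consonant: /θ/ → /θu/, /m/ → /mu/, /d/ → /du/, /z/ → /zu/.

tʊθumubiduzu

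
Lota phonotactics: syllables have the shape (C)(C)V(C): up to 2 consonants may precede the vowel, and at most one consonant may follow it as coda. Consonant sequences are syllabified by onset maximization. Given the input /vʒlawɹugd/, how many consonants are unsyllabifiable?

The consonants /v/, /d/ cannot be parsed into a legal (C)(C)V(C) syllable (at most one coda consonant is licensed; onsets may contain at most 2 consonants).

2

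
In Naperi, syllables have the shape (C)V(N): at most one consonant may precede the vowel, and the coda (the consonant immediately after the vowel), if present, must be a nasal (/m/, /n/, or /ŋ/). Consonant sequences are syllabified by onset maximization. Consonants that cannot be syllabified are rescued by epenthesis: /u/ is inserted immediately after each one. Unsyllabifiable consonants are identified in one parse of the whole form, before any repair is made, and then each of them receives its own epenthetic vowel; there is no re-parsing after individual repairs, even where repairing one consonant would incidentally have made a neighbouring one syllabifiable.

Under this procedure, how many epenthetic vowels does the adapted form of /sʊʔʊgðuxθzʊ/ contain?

3

The unsyllabifiable consonants are /g/, /x/, /θ/; each receives one epenthetic vowel.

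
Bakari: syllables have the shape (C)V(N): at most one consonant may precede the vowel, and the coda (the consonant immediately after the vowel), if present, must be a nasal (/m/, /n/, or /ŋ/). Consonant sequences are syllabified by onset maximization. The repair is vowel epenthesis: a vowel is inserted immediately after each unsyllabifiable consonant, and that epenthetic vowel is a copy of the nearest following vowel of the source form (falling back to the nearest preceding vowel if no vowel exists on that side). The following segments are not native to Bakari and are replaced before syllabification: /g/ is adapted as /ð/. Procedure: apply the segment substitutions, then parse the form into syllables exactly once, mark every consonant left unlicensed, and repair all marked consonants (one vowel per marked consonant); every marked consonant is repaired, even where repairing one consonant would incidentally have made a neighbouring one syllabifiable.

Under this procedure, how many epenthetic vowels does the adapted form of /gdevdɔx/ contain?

3

After substitution the input is /ðdevdɔx/.
The unsyllabifiable consonants are /ð/, /v/, /x/; each receives one epenthetic vowel.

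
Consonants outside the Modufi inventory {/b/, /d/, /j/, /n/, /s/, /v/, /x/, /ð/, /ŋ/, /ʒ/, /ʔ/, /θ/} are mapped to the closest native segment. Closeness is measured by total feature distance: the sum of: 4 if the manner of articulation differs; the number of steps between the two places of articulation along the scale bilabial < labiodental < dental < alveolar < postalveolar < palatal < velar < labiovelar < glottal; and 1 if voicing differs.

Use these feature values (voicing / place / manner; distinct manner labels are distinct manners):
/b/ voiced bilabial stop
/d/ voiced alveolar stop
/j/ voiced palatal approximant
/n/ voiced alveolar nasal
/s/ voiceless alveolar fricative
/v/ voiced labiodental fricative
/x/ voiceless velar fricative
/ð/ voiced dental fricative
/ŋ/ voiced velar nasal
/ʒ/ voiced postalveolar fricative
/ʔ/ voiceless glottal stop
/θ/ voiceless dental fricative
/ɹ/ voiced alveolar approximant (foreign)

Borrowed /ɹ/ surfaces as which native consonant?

j

/j/ is closest: same manner (approximant), place distance 2 (alveolar→palatal), same voicing; total 2. Next closest is /d/ at distance 4.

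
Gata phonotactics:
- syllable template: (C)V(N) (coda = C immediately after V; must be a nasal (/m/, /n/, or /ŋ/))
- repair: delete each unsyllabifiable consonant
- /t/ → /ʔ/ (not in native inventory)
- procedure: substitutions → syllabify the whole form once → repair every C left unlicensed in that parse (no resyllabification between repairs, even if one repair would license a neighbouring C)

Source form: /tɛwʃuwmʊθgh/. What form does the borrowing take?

ʔɛʃumʊ

Substitution: /t/ → /ʔ/, giving /ʔɛwʃuwmʊθgh/.
The consonants /w/, /w/, /θ/, /g/, /h/ cannot be parsed into a legal (C)V(N) syllable (only a nasal (/m/, /n/, or /ŋ/) is licensed in coda position; onsets are limited to one consonant).
Each unlicensed consonant is deleted: /w/, /w/, /θ/, /g/, /h/.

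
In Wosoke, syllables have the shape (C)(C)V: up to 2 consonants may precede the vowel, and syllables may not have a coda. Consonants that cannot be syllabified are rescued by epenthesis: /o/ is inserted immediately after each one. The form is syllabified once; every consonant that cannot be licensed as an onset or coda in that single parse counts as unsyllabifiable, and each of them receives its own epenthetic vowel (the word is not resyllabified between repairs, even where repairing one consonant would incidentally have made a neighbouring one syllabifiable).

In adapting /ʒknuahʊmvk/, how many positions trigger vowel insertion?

The unsyllabifiable consonants are /ʒ/, /m/, /v/, /k/; each receives one epenthetic vowel.

4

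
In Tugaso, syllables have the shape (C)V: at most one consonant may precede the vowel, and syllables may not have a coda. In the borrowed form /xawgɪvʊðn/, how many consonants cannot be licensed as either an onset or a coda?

The consonants /w/, /ð/, /n/ cannot be parsed into a legal (C)V syllable (no codas are permitted; onsets are limited to one consonant).

3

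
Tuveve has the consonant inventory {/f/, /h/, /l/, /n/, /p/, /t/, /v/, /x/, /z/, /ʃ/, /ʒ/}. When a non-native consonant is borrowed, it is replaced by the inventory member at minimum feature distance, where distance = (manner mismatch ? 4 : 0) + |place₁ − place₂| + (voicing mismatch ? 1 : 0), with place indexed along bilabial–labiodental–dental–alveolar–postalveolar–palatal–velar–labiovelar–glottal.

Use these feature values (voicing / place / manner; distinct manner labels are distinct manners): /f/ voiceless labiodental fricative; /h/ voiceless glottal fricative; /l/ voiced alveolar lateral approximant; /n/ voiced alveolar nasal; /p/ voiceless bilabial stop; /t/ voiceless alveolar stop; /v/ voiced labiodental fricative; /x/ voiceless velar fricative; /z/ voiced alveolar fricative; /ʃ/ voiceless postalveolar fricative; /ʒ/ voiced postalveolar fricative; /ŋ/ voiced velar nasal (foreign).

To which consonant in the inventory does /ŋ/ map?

n

/n/ is closest: same manner (nasal), place distance 3 (velar→alveolar), same voicing; total 3. Next closest is /x/ at distance 5.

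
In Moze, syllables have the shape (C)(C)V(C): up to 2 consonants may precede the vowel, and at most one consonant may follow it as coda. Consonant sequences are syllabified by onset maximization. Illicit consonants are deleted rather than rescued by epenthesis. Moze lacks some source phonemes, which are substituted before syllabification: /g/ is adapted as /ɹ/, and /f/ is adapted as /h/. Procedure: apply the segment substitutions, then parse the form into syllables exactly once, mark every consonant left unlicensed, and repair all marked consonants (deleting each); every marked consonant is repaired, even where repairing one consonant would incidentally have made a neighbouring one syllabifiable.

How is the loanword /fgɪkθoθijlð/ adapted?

hɹɪkθoθij

Substitution: /f/ → /h/, /g/ → /ɹ/, giving /hɹɪkθoθijlð/.
Under (C)(C)V(C), the unsyllabifiable consonants are /l/, /ð/ (at most one coda consonant is licensed; onsets may contain at most 2 consonants).
Each unlicensed consonant is deleted: /l/, /ð/.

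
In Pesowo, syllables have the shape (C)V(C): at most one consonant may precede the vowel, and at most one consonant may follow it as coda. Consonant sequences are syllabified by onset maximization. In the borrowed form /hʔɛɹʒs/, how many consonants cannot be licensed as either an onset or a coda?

3

Under (C)V(C), the unsyllabifiable consonants are /h/, /ʒ/, /s/ (at most one coda consonant is licensed; onsets are limited to one consonant).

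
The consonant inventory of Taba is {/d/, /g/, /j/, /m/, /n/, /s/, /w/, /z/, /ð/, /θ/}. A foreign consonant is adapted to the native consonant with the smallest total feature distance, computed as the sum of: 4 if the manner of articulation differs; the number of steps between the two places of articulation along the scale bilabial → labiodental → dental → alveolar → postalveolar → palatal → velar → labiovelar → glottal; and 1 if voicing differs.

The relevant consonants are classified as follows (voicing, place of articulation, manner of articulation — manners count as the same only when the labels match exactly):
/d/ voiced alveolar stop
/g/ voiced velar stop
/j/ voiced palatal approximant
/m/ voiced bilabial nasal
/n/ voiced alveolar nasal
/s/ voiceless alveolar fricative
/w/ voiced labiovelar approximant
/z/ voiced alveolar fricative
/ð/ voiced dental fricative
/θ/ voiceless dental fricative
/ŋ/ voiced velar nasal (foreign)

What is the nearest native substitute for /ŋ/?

n

/n/ is closest: same manner (nasal), place distance 3 (velar→alveolar), same voicing; total 3. Next closest is /g/ at distance 4.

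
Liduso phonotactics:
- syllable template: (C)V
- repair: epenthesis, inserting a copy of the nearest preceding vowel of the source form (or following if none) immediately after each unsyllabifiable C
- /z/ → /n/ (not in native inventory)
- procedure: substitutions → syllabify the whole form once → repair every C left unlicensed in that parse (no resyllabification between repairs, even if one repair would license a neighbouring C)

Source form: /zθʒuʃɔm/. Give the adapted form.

Substitution: /z/ → /n/, giving /nθʒuʃɔm/.
The consonants /n/, /θ/, /m/ cannot be parsed into a legal (C)V syllable (no codas are permitted; onsets are limited to one consonant).
Inserting the epenthetic vowel yields /n/ → /nu/, /θ/ → /θu/, /m/ → /mɔ/.

nuθuʒuʃɔmɔ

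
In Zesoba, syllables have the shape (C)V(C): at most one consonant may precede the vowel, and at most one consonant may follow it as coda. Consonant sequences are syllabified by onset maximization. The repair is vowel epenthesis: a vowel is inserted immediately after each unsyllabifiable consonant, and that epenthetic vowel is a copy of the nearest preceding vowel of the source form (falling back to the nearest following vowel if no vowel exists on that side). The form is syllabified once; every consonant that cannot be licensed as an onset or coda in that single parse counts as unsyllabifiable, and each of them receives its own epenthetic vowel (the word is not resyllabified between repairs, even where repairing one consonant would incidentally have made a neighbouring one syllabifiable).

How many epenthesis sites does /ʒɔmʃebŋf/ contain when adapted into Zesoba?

The unsyllabifiable consonants are /ŋ/, /f/; each receives one epenthetic vowel.

2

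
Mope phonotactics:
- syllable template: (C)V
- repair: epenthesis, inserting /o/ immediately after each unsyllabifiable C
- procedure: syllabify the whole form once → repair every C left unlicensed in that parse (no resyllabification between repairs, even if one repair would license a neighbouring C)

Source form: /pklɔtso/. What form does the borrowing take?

pokolɔtoso

Syllabifying with onset maximization leaves /p/, /k/, /t/ stranded (no codas are permitted; onsets are limited to one consonant).
Epenthesis after each stranded consonant: /p/ → /po/, /k/ → /ko/, /t/ → /to/.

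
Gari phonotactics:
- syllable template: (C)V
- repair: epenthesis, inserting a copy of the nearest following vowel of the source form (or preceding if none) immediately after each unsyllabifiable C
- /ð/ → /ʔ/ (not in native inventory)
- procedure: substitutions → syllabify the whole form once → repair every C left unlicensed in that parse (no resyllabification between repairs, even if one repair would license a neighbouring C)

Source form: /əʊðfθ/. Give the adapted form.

əʊʔʊfʊθʊ

Substitution: /ð/ → /ʔ/, giving /əʊʔfθ/.
Syllabifying with onset maximization leaves /ʔ/, /f/, /θ/ stranded (no codas are permitted; onsets are limited to one consonant).
Each unlicensed consonant becomes the onset of a new syllable: /ʔ/ → /ʔʊ/, /f/ → /fʊ/, /θ/ → /θʊ/.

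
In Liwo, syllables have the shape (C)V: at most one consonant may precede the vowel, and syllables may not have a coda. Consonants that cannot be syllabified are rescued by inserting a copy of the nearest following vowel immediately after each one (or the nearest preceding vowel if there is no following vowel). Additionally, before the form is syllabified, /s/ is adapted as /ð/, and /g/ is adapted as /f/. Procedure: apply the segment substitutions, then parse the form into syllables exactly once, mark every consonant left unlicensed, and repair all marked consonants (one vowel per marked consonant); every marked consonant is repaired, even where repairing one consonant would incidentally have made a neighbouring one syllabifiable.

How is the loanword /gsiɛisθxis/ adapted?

Substitution: /g/ → /f/, /s/ → /ð/, giving /fðiɛiðθxið/.
Under (C)V, the unsyllabifiable consonants are /f/, /ð/, /θ/, /ð/ (no codas are permitted; onsets are limited to one consonant).
Inserting the epenthetic vowel yields /f/ → /fi/, /ð/ → /ði/, /θ/ → /θi/, /ð/ → /ði/.

fiðiɛiðiθixiði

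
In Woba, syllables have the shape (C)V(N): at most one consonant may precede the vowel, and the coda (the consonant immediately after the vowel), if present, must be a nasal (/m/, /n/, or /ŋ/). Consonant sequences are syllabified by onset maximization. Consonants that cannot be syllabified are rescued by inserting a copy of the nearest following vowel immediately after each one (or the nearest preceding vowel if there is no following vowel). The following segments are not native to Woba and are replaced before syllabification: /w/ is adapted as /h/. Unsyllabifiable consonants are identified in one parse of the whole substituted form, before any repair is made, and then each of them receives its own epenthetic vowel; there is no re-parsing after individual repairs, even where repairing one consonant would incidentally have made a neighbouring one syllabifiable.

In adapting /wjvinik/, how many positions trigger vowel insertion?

3

After substitution the input is /hjvinik/.
The unsyllabifiable consonants are /h/, /j/, /k/; each receives one epenthetic vowel.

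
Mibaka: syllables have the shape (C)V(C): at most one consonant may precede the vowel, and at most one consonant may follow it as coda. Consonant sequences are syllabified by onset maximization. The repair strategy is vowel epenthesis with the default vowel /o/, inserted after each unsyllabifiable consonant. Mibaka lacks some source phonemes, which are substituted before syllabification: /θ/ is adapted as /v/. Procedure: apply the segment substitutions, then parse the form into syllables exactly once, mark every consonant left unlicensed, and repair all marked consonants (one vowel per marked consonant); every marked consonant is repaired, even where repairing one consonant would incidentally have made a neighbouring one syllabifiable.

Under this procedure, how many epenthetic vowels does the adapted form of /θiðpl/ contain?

After substitution the input is /viðpl/.
The unsyllabifiable consonants are /p/, /l/; each receives one epenthetic vowel.

2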